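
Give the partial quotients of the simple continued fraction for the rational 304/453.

[0; 1, 2, 24, 1, 5]

Run the Euclidean algorithm on 304 and 453; the successive quotients are the partial quotients a_0, a_1, ... (each step inverts the fractional part left over by the previous one):
  304 = 0*453 + 304, so a_0 = 0.
  453 = 1*304 + 149, so a_1 = 1.
  304 = 2*149 + 6, so a_2 = 2.
  149 = 24*6 + 5, so a_3 = 24.
  6 = 1*5 + 1, so a_4 = 1.
  5 = 5*1 + 0, so a_5 = 5.
The remainder reaches 0 after 6 divisions, so the expansion has 6 partial quotients, read off in order.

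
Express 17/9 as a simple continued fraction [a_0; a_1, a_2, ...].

Run the Euclidean algorithm on 17 and 9; the successive quotients are the partial quotients a_0, a_1, ... (each step inverts the fractional part left over by the previous one):
  17 = 1*9 + 8, so a_0 = 1.
  9 = 1*8 + 1, so a_1 = 1.
  8 = 8*1 + 0, so a_2 = 8.
The remainder reaches 0 after 3 divisions, so the expansion has 3 partial quotients, read off in order.

[1; 1, 8]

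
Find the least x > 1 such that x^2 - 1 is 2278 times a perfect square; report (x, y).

(x, y) = (14945957, 313146)

First expand sqrt(2278) as a continued fraction. With x_i = (sqrt(2278) + m_i)/d_i and (m_0, d_0) = (0, 1): a_0 = floor(sqrt(2278)) = 47, since 47^2 = 2209 <= 2278 < 2304 = 48^2.
Iterate m_{i+1} = d_i*a_i - m_i, d_{i+1} = (2278 - m_{i+1}^2)/d_i, a_{i+1} = floor((a_0 + m_{i+1})/d_{i+1}):
  m_1 = 1*47 - 0 = 47, d_1 = (2278 - 47^2)/1 = 69/1 = 69, a_1 = floor((47 + 47)/69) = 1.
  m_2 = 69*1 - 47 = 22, d_2 = (2278 - 22^2)/69 = 1794/69 = 26, a_2 = floor((47 + 22)/26) = 2.
  m_3 = 26*2 - 22 = 30, d_3 = (2278 - 30^2)/26 = 1378/26 = 53, a_3 = floor((47 + 30)/53) = 1.
  m_4 = 53*1 - 30 = 23, d_4 = (2278 - 23^2)/53 = 1749/53 = 33, a_4 = floor((47 + 23)/33) = 2.
  m_5 = 33*2 - 23 = 43, d_5 = (2278 - 43^2)/33 = 429/33 = 13, a_5 = floor((47 + 43)/13) = 6.
  m_6 = 13*6 - 43 = 35, d_6 = (2278 - 35^2)/13 = 1053/13 = 81, a_6 = floor((47 + 35)/81) = 1.
  m_7 = 81*1 - 35 = 46, d_7 = (2278 - 46^2)/81 = 162/81 = 2, a_7 = floor((47 + 46)/2) = 46.
  m_8 = 2*46 - 46 = 46, d_8 = (2278 - 46^2)/2 = 162/2 = 81, a_8 = floor((47 + 46)/81) = 1.
  m_9 = 81*1 - 46 = 35, d_9 = (2278 - 35^2)/81 = 1053/81 = 13, a_9 = floor((47 + 35)/13) = 6.
  m_10 = 13*6 - 35 = 43, d_10 = (2278 - 43^2)/13 = 429/13 = 33, a_10 = floor((47 + 43)/33) = 2.
  m_11 = 33*2 - 43 = 23, d_11 = (2278 - 23^2)/33 = 1749/33 = 53, a_11 = floor((47 + 23)/53) = 1.
  m_12 = 53*1 - 23 = 30, d_12 = (2278 - 30^2)/53 = 1378/53 = 26, a_12 = floor((47 + 30)/26) = 2.
  m_13 = 26*2 - 30 = 22, d_13 = (2278 - 22^2)/26 = 1794/26 = 69, a_13 = floor((47 + 22)/69) = 1.
  m_14 = 69*1 - 22 = 47, d_14 = (2278 - 47^2)/69 = 69/69 = 1, a_14 = floor((47 + 47)/1) = 94.
  m_15 = 1*94 - 47 = 47, d_15 = (2278 - 47^2)/1 = 69/1 = 69: (m_15, d_15) = (m_1, d_1) = (47, 69), so from here the quotients repeat a_1, ..., a_14; the period length is 14.
So sqrt(2278) = [47; (1, 2, 1, 2, 6, 1, 46, 1, 6, 2, 1, 2, 1, 94)] with period length k = 14.
k is even, so the fundamental solution of x^2 - 2278y^2 = 1 is (p_{k-1}, q_{k-1}) = (p_13, q_13); compute convergents through index 13.
Convergents (p_i = a_i*p_{i-1} + p_{i-2}, q_i = a_i*q_{i-1} + q_{i-2} with p_{-2}=0, p_{-1}=1, q_{-2}=1, q_{-1}=0):
  i=0: a_0=47, p_0 = 47*1 + 0 = 47, q_0 = 47*0 + 1 = 1.
  i=1: a_1=1, p_1 = 1*47 + 1 = 48, q_1 = 1*1 + 0 = 1.
  i=2: a_2=2, p_2 = 2*48 + 47 = 143, q_2 = 2*1 + 1 = 3.
  i=3: a_3=1, p_3 = 1*143 + 48 = 191, q_3 = 1*3 + 1 = 4.
  i=4: a_4=2, p_4 = 2*191 + 143 = 525, q_4 = 2*4 + 3 = 11.
  i=5: a_5=6, p_5 = 6*525 + 191 = 3341, q_5 = 6*11 + 4 = 70.
  i=6: a_6=1, p_6 = 1*3341 + 525 = 3866, q_6 = 1*70 + 11 = 81.
  i=7: a_7=46, p_7 = 46*3866 + 3341 = 181177, q_7 = 46*81 + 70 = 3796.
  i=8: a_8=1, p_8 = 1*181177 + 3866 = 185043, q_8 = 1*3796 + 81 = 3877.
  i=9: a_9=6, p_9 = 6*185043 + 181177 = 1291435, q_9 = 6*3877 + 3796 = 27058.
  i=10: a_10=2, p_10 = 2*1291435 + 185043 = 2767913, q_10 = 2*27058 + 3877 = 57993.
  i=11: a_11=1, p_11 = 1*2767913 + 1291435 = 4059348, q_11 = 1*57993 + 27058 = 85051.
  i=12: a_12=2, p_12 = 2*4059348 + 2767913 = 10886609, q_12 = 2*85051 + 57993 = 228095.
  i=13: a_13=1, p_13 = 1*10886609 + 4059348 = 14945957, q_13 = 1*228095 + 85051 = 313146.
Check: 14945957^2 - 2278*313146^2 = 223381630645849 - 223381630645848 = 1, so (x, y) = (14945957, 313146) solves the equation, and by the theorem it is the least positive solution.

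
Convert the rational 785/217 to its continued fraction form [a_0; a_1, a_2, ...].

Run the Euclidean algorithm on 785 and 217; the successive quotients are the partial quotients a_0, a_1, ... (each step inverts the fractional part left over by the previous one):
  785 = 3*217 + 134, so a_0 = 3.
  217 = 1*134 + 83, so a_1 = 1.
  134 = 1*83 + 51, so a_2 = 1.
  83 = 1*51 + 32, so a_3 = 1.
  51 = 1*32 + 19, so a_4 = 1.
  32 = 1*19 + 13, so a_5 = 1.
  19 = 1*13 + 6, so a_6 = 1.
  13 = 2*6 + 1, so a_7 = 2.
  6 = 6*1 + 0, so a_8 = 6.
The remainder reaches 0 after 9 divisions, so the expansion has 9 partial quotients, read off in order.

[3; 1, 1, 1, 1, 1, 1, 2, 6]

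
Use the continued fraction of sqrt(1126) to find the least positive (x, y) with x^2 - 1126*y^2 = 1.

(x, y) = (91205, 2718)

First expand sqrt(1126) as a continued fraction. With x_i = (sqrt(1126) + m_i)/d_i and (m_0, d_0) = (0, 1): a_0 = floor(sqrt(1126)) = 33, since 33^2 = 1089 <= 1126 < 1156 = 34^2.
Iterate m_{i+1} = d_i*a_i - m_i, d_{i+1} = (1126 - m_{i+1}^2)/d_i, a_{i+1} = floor((a_0 + m_{i+1})/d_{i+1}):
  m_1 = 1*33 - 0 = 33, d_1 = (1126 - 33^2)/1 = 37/1 = 37, a_1 = floor((33 + 33)/37) = 1.
  m_2 = 37*1 - 33 = 4, d_2 = (1126 - 4^2)/37 = 1110/37 = 30, a_2 = floor((33 + 4)/30) = 1.
  m_3 = 30*1 - 4 = 26, d_3 = (1126 - 26^2)/30 = 450/30 = 15, a_3 = floor((33 + 26)/15) = 3.
  m_4 = 15*3 - 26 = 19, d_4 = (1126 - 19^2)/15 = 765/15 = 51, a_4 = floor((33 + 19)/51) = 1.
  m_5 = 51*1 - 19 = 32, d_5 = (1126 - 32^2)/51 = 102/51 = 2, a_5 = floor((33 + 32)/2) = 32.
  m_6 = 2*32 - 32 = 32, d_6 = (1126 - 32^2)/2 = 102/2 = 51, a_6 = floor((33 + 32)/51) = 1.
  m_7 = 51*1 - 32 = 19, d_7 = (1126 - 19^2)/51 = 765/51 = 15, a_7 = floor((33 + 19)/15) = 3.
  m_8 = 15*3 - 19 = 26, d_8 = (1126 - 26^2)/15 = 450/15 = 30, a_8 = floor((33 + 26)/30) = 1.
  m_9 = 30*1 - 26 = 4, d_9 = (1126 - 4^2)/30 = 1110/30 = 37, a_9 = floor((33 + 4)/37) = 1.
  m_10 = 37*1 - 4 = 33, d_10 = (1126 - 33^2)/37 = 37/37 = 1, a_10 = floor((33 + 33)/1) = 66.
  m_11 = 1*66 - 33 = 33, d_11 = (1126 - 33^2)/1 = 37/1 = 37: (m_11, d_11) = (m_1, d_1) = (33, 37), so from here the quotients repeat a_1, ..., a_10; the period length is 10.
So sqrt(1126) = [33; (1, 1, 3, 1, 32, 1, 3, 1, 1, 66)] with period length k = 10.
k is even, so the fundamental solution of x^2 - 1126y^2 = 1 is (p_{k-1}, q_{k-1}) = (p_9, q_9); compute convergents through index 9.
Convergents (p_i = a_i*p_{i-1} + p_{i-2}, q_i = a_i*q_{i-1} + q_{i-2} with p_{-2}=0, p_{-1}=1, q_{-2}=1, q_{-1}=0):
  i=0: a_0=33, p_0 = 33*1 + 0 = 33, q_0 = 33*0 + 1 = 1.
  i=1: a_1=1, p_1 = 1*33 + 1 = 34, q_1 = 1*1 + 0 = 1.
  i=2: a_2=1, p_2 = 1*34 + 33 = 67, q_2 = 1*1 + 1 = 2.
  i=3: a_3=3, p_3 = 3*67 + 34 = 235, q_3 = 3*2 + 1 = 7.
  i=4: a_4=1, p_4 = 1*235 + 67 = 302, q_4 = 1*7 + 2 = 9.
  i=5: a_5=32, p_5 = 32*302 + 235 = 9899, q_5 = 32*9 + 7 = 295.
  i=6: a_6=1, p_6 = 1*9899 + 302 = 10201, q_6 = 1*295 + 9 = 304.
  i=7: a_7=3, p_7 = 3*10201 + 9899 = 40502, q_7 = 3*304 + 295 = 1207.
  i=8: a_8=1, p_8 = 1*40502 + 10201 = 50703, q_8 = 1*1207 + 304 = 1511.
  i=9: a_9=1, p_9 = 1*50703 + 40502 = 91205, q_9 = 1*1511 + 1207 = 2718.
Check: 91205^2 - 1126*2718^2 = 8318352025 - 8318352024 = 1, so (x, y) = (91205, 2718) solves the equation, and by the theorem it is the least positive solution.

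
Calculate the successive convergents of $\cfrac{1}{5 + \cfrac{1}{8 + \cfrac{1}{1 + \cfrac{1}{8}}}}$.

0/1, 1/5, 8/41, 9/46, 80/409

Using the convergent recurrence p_i = a_i*p_{i-1} + p_{i-2}, q_i = a_i*q_{i-1} + q_{i-2} with p_{-2}=0, p_{-1}=1, q_{-2}=1, q_{-1}=0:
  i=0: a_0=0, p_0 = 0*1 + 0 = 0, q_0 = 0*0 + 1 = 1.
  i=1: a_1=5, p_1 = 5*0 + 1 = 1, q_1 = 5*1 + 0 = 5.
  i=2: a_2=8, p_2 = 8*1 + 0 = 8, q_2 = 8*5 + 1 = 41.
  i=3: a_3=1, p_3 = 1*8 + 1 = 9, q_3 = 1*41 + 5 = 46.
  i=4: a_4=8, p_4 = 8*9 + 8 = 80, q_4 = 8*46 + 41 = 409.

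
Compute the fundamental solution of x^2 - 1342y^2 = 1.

First expand sqrt(1342) as a continued fraction. With x_i = (sqrt(1342) + m_i)/d_i and (m_0, d_0) = (0, 1): a_0 = floor(sqrt(1342)) = 36, since 36^2 = 1296 <= 1342 < 1369 = 37^2.
Iterate m_{i+1} = d_i*a_i - m_i, d_{i+1} = (1342 - m_{i+1}^2)/d_i, a_{i+1} = floor((a_0 + m_{i+1})/d_{i+1}):
  m_1 = 1*36 - 0 = 36, d_1 = (1342 - 36^2)/1 = 46/1 = 46, a_1 = floor((36 + 36)/46) = 1.
  m_2 = 46*1 - 36 = 10, d_2 = (1342 - 10^2)/46 = 1242/46 = 27, a_2 = floor((36 + 10)/27) = 1.
  m_3 = 27*1 - 10 = 17, d_3 = (1342 - 17^2)/27 = 1053/27 = 39, a_3 = floor((36 + 17)/39) = 1.
  m_4 = 39*1 - 17 = 22, d_4 = (1342 - 22^2)/39 = 858/39 = 22, a_4 = floor((36 + 22)/22) = 2.
  m_5 = 22*2 - 22 = 22, d_5 = (1342 - 22^2)/22 = 858/22 = 39, a_5 = floor((36 + 22)/39) = 1.
  m_6 = 39*1 - 22 = 17, d_6 = (1342 - 17^2)/39 = 1053/39 = 27, a_6 = floor((36 + 17)/27) = 1.
  m_7 = 27*1 - 17 = 10, d_7 = (1342 - 10^2)/27 = 1242/27 = 46, a_7 = floor((36 + 10)/46) = 1.
  m_8 = 46*1 - 10 = 36, d_8 = (1342 - 36^2)/46 = 46/46 = 1, a_8 = floor((36 + 36)/1) = 72.
  m_9 = 1*72 - 36 = 36, d_9 = (1342 - 36^2)/1 = 46/1 = 46: (m_9, d_9) = (m_1, d_1) = (36, 46), so from here the quotients repeat a_1, ..., a_8; the period length is 8.
So sqrt(1342) = [36; (1, 1, 1, 2, 1, 1, 1, 72)] with period length k = 8.
k is even, so the fundamental solution of x^2 - 1342y^2 = 1 is (p_{k-1}, q_{k-1}) = (p_7, q_7); compute convergents through index 7.
Convergents (p_i = a_i*p_{i-1} + p_{i-2}, q_i = a_i*q_{i-1} + q_{i-2} with p_{-2}=0, p_{-1}=1, q_{-2}=1, q_{-1}=0):
  i=0: a_0=36, p_0 = 36*1 + 0 = 36, q_0 = 36*0 + 1 = 1.
  i=1: a_1=1, p_1 = 1*36 + 1 = 37, q_1 = 1*1 + 0 = 1.
  i=2: a_2=1, p_2 = 1*37 + 36 = 73, q_2 = 1*1 + 1 = 2.
  i=3: a_3=1, p_3 = 1*73 + 37 = 110, q_3 = 1*2 + 1 = 3.
  i=4: a_4=2, p_4 = 2*110 + 73 = 293, q_4 = 2*3 + 2 = 8.
  i=5: a_5=1, p_5 = 1*293 + 110 = 403, q_5 = 1*8 + 3 = 11.
  i=6: a_6=1, p_6 = 1*403 + 293 = 696, q_6 = 1*11 + 8 = 19.
  i=7: a_7=1, p_7 = 1*696 + 403 = 1099, q_7 = 1*19 + 11 = 30.
Check: 1099^2 - 1342*30^2 = 1207801 - 1207800 = 1, so (x, y) = (1099, 30) solves the equation, and by the theorem it is the least positive solution.

(x, y) = (1099, 30)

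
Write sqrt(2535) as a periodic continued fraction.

Write x_i = (sqrt(2535) + m_i)/d_i with (m_0, d_0) = (0, 1). a_0 = floor(sqrt(2535)) = 50, since 50^2 = 2500 <= 2535 < 2601 = 51^2.
Iterate m_{i+1} = d_i*a_i - m_i, d_{i+1} = (2535 - m_{i+1}^2)/d_i, a_{i+1} = floor((a_0 + m_{i+1})/d_{i+1}):
  m_1 = 1*50 - 0 = 50, d_1 = (2535 - 50^2)/1 = 35/1 = 35, a_1 = floor((50 + 50)/35) = 2.
  m_2 = 35*2 - 50 = 20, d_2 = (2535 - 20^2)/35 = 2135/35 = 61, a_2 = floor((50 + 20)/61) = 1.
  m_3 = 61*1 - 20 = 41, d_3 = (2535 - 41^2)/61 = 854/61 = 14, a_3 = floor((50 + 41)/14) = 6.
  m_4 = 14*6 - 41 = 43, d_4 = (2535 - 43^2)/14 = 686/14 = 49, a_4 = floor((50 + 43)/49) = 1.
  m_5 = 49*1 - 43 = 6, d_5 = (2535 - 6^2)/49 = 2499/49 = 51, a_5 = floor((50 + 6)/51) = 1.
  m_6 = 51*1 - 6 = 45, d_6 = (2535 - 45^2)/51 = 510/51 = 10, a_6 = floor((50 + 45)/10) = 9.
  m_7 = 10*9 - 45 = 45, d_7 = (2535 - 45^2)/10 = 510/10 = 51, a_7 = floor((50 + 45)/51) = 1.
  m_8 = 51*1 - 45 = 6, d_8 = (2535 - 6^2)/51 = 2499/51 = 49, a_8 = floor((50 + 6)/49) = 1.
  m_9 = 49*1 - 6 = 43, d_9 = (2535 - 43^2)/49 = 686/49 = 14, a_9 = floor((50 + 43)/14) = 6.
  m_10 = 14*6 - 43 = 41, d_10 = (2535 - 41^2)/14 = 854/14 = 61, a_10 = floor((50 + 41)/61) = 1.
  m_11 = 61*1 - 41 = 20, d_11 = (2535 - 20^2)/61 = 2135/61 = 35, a_11 = floor((50 + 20)/35) = 2.
  m_12 = 35*2 - 20 = 50, d_12 = (2535 - 50^2)/35 = 35/35 = 1, a_12 = floor((50 + 50)/1) = 100.
  m_13 = 1*100 - 50 = 50, d_13 = (2535 - 50^2)/1 = 35/1 = 35: (m_13, d_13) = (m_1, d_1) = (50, 35), so from here the quotients repeat a_1, ..., a_12; the period length is 12.
Hence the expansion of sqrt(2535) is a_0 = 50 followed by the repeating block 2, 1, 6, 1, 1, 9, 1, 1, 6, 1, 2, 100 (period 12).

[50; (2, 1, 6, 1, 1, 9, 1, 1, 6, 1, 2, 100)]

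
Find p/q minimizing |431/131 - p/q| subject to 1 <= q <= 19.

56/17

Expand x = 431/131 as a continued fraction with the Euclidean algorithm:
  431 = 3*131 + 38, so a_0 = 3.
  131 = 3*38 + 17, so a_1 = 3.
  38 = 2*17 + 4, so a_2 = 2.
  17 = 4*4 + 1, so a_3 = 4.
  4 = 4*1 + 0, so a_4 = 4.
so x = [3; 3, 2, 4, 4].
Convergents (p_i = a_i*p_{i-1} + p_{i-2}, q_i = a_i*q_{i-1} + q_{i-2} with p_{-2}=0, p_{-1}=1, q_{-2}=1, q_{-1}=0), until the denominator exceeds 19:
  i=0: a_0=3, p_0 = 3*1 + 0 = 3, q_0 = 3*0 + 1 = 1.
  i=1: a_1=3, p_1 = 3*3 + 1 = 10, q_1 = 3*1 + 0 = 3.
  i=2: a_2=2, p_2 = 2*10 + 3 = 23, q_2 = 2*3 + 1 = 7.
  i=3: a_3=4, p_3 = 4*23 + 10 = 102, q_3 = 4*7 + 3 = 31.
q_3 = 31 > 19, so the last convergent with denominator <= 19 is p_2/q_2 = 23/7.
The closest fraction with denominator <= 19 is either p_2/q_2 or the intermediate fraction (k*p_2 + p_1)/(k*q_2 + q_1) with the largest k >= 1 whose denominator stays <= 19; these approach x as k grows, and every other convergent or intermediate fraction in range is farther away.
Largest k: floor((19 - q_1)/q_2) = floor((19 - 3)/7) = 2.
That gives (2*23 + 10)/(2*7 + 3) = 56/17.
Compare the errors: |x - 23/7| = |431*7 - 23*131|/(131*7) = 4/917, and |x - 56/17| = |431*17 - 56*131|/(131*17) = 9/2227.
Cross-multiplying, 9*917 = 8253 < 8908 = 4*2227, so 9/2227 is smaller: the intermediate fraction 56/17 is closer to x than 23/7.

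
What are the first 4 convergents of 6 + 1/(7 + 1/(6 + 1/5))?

Using the convergent recurrence p_i = a_i*p_{i-1} + p_{i-2}, q_i = a_i*q_{i-1} + q_{i-2} with p_{-2}=0, p_{-1}=1, q_{-2}=1, q_{-1}=0:
  i=0: a_0=6, p_0 = 6*1 + 0 = 6, q_0 = 6*0 + 1 = 1.
  i=1: a_1=7, p_1 = 7*6 + 1 = 43, q_1 = 7*1 + 0 = 7.
  i=2: a_2=6, p_2 = 6*43 + 6 = 264, q_2 = 6*7 + 1 = 43.
  i=3: a_3=5, p_3 = 5*264 + 43 = 1363, q_3 = 5*43 + 7 = 222.

6/1, 43/7, 264/43, 1363/222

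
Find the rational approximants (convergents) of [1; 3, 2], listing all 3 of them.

1/1, 4/3, 9/7

Using the convergent recurrence p_i = a_i*p_{i-1} + p_{i-2}, q_i = a_i*q_{i-1} + q_{i-2} with p_{-2}=0, p_{-1}=1, q_{-2}=1, q_{-1}=0:
  i=0: a_0=1, p_0 = 1*1 + 0 = 1, q_0 = 1*0 + 1 = 1.
  i=1: a_1=3, p_1 = 3*1 + 1 = 4, q_1 = 3*1 + 0 = 3.
  i=2: a_2=2, p_2 = 2*4 + 1 = 9, q_2 = 2*3 + 1 = 7.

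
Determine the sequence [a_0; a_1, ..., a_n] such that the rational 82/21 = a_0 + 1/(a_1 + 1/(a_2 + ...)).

Run the Euclidean algorithm on 82 and 21; the successive quotients are the partial quotients a_0, a_1, ... (each step inverts the fractional part left over by the previous one):
  82 = 3*21 + 19, so a_0 = 3.
  21 = 1*19 + 2, so a_1 = 1.
  19 = 9*2 + 1, so a_2 = 9.
  2 = 2*1 + 0, so a_3 = 2.
The remainder reaches 0 after 4 divisions, so the expansion has 4 partial quotients, read off in order.

[3; 1, 9, 2]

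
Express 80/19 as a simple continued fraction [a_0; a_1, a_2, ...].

Run the Euclidean algorithm on 80 and 19; the successive quotients are the partial quotients a_0, a_1, ... (each step inverts the fractional part left over by the previous one):
  80 = 4*19 + 4, so a_0 = 4.
  19 = 4*4 + 3, so a_1 = 4.
  4 = 1*3 + 1, so a_2 = 1.
  3 = 3*1 + 0, so a_3 = 3.
The remainder reaches 0 after 4 divisions, so the expansion has 4 partial quotients, read off in order.

[4; 4, 1, 3]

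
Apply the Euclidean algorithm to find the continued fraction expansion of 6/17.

Run the Euclidean algorithm on 6 and 17; the successive quotients are the partial quotients a_0, a_1, ... (each step inverts the fractional part left over by the previous one):
  6 = 0*17 + 6, so a_0 = 0.
  17 = 2*6 + 5, so a_1 = 2.
  6 = 1*5 + 1, so a_2 = 1.
  5 = 5*1 + 0, so a_3 = 5.
The remainder reaches 0 after 4 divisions, so the expansion has 4 partial quotients, read off in order.

[0; 2, 1, 5]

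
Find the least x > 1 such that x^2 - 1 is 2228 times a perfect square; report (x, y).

(x, y) = (27849, 590)

First expand sqrt(2228) as a continued fraction. With x_i = (sqrt(2228) + m_i)/d_i and (m_0, d_0) = (0, 1): a_0 = floor(sqrt(2228)) = 47, since 47^2 = 2209 <= 2228 < 2304 = 48^2.
Iterate m_{i+1} = d_i*a_i - m_i, d_{i+1} = (2228 - m_{i+1}^2)/d_i, a_{i+1} = floor((a_0 + m_{i+1})/d_{i+1}):
  m_1 = 1*47 - 0 = 47, d_1 = (2228 - 47^2)/1 = 19/1 = 19, a_1 = floor((47 + 47)/19) = 4.
  m_2 = 19*4 - 47 = 29, d_2 = (2228 - 29^2)/19 = 1387/19 = 73, a_2 = floor((47 + 29)/73) = 1.
  m_3 = 73*1 - 29 = 44, d_3 = (2228 - 44^2)/73 = 292/73 = 4, a_3 = floor((47 + 44)/4) = 22.
  m_4 = 4*22 - 44 = 44, d_4 = (2228 - 44^2)/4 = 292/4 = 73, a_4 = floor((47 + 44)/73) = 1.
  m_5 = 73*1 - 44 = 29, d_5 = (2228 - 29^2)/73 = 1387/73 = 19, a_5 = floor((47 + 29)/19) = 4.
  m_6 = 19*4 - 29 = 47, d_6 = (2228 - 47^2)/19 = 19/19 = 1, a_6 = floor((47 + 47)/1) = 94.
  m_7 = 1*94 - 47 = 47, d_7 = (2228 - 47^2)/1 = 19/1 = 19: (m_7, d_7) = (m_1, d_1) = (47, 19), so from here the quotients repeat a_1, ..., a_6; the period length is 6.
So sqrt(2228) = [47; (4, 1, 22, 1, 4, 94)] with period length k = 6.
k is even, so the fundamental solution of x^2 - 2228y^2 = 1 is (p_{k-1}, q_{k-1}) = (p_5, q_5); compute convergents through index 5.
Convergents (p_i = a_i*p_{i-1} + p_{i-2}, q_i = a_i*q_{i-1} + q_{i-2} with p_{-2}=0, p_{-1}=1, q_{-2}=1, q_{-1}=0):
  i=0: a_0=47, p_0 = 47*1 + 0 = 47, q_0 = 47*0 + 1 = 1.
  i=1: a_1=4, p_1 = 4*47 + 1 = 189, q_1 = 4*1 + 0 = 4.
  i=2: a_2=1, p_2 = 1*189 + 47 = 236, q_2 = 1*4 + 1 = 5.
  i=3: a_3=22, p_3 = 22*236 + 189 = 5381, q_3 = 22*5 + 4 = 114.
  i=4: a_4=1, p_4 = 1*5381 + 236 = 5617, q_4 = 1*114 + 5 = 119.
  i=5: a_5=4, p_5 = 4*5617 + 5381 = 27849, q_5 = 4*119 + 114 = 590.
Check: 27849^2 - 2228*590^2 = 775566801 - 775566800 = 1, so (x, y) = (27849, 590) solves the equation, and by the theorem it is the least positive solution.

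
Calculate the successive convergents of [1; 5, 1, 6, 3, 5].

1/1, 6/5, 7/6, 48/41, 151/129, 803/686

Using the convergent recurrence p_i = a_i*p_{i-1} + p_{i-2}, q_i = a_i*q_{i-1} + q_{i-2} with p_{-2}=0, p_{-1}=1, q_{-2}=1, q_{-1}=0:
  i=0: a_0=1, p_0 = 1*1 + 0 = 1, q_0 = 1*0 + 1 = 1.
  i=1: a_1=5, p_1 = 5*1 + 1 = 6, q_1 = 5*1 + 0 = 5.
  i=2: a_2=1, p_2 = 1*6 + 1 = 7, q_2 = 1*5 + 1 = 6.
  i=3: a_3=6, p_3 = 6*7 + 6 = 48, q_3 = 6*6 + 5 = 41.
  i=4: a_4=3, p_4 = 3*48 + 7 = 151, q_4 = 3*41 + 6 = 129.
  i=5: a_5=5, p_5 = 5*151 + 48 = 803, q_5 = 5*129 + 41 = 686.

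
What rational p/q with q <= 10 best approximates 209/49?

17/4

Expand x = 209/49 as a continued fraction with the Euclidean algorithm:
  209 = 4*49 + 13, so a_0 = 4.
  49 = 3*13 + 10, so a_1 = 3.
  13 = 1*10 + 3, so a_2 = 1.
  10 = 3*3 + 1, so a_3 = 3.
  3 = 3*1 + 0, so a_4 = 3.
so x = [4; 3, 1, 3, 3].
Convergents (p_i = a_i*p_{i-1} + p_{i-2}, q_i = a_i*q_{i-1} + q_{i-2} with p_{-2}=0, p_{-1}=1, q_{-2}=1, q_{-1}=0), until the denominator exceeds 10:
  i=0: a_0=4, p_0 = 4*1 + 0 = 4, q_0 = 4*0 + 1 = 1.
  i=1: a_1=3, p_1 = 3*4 + 1 = 13, q_1 = 3*1 + 0 = 3.
  i=2: a_2=1, p_2 = 1*13 + 4 = 17, q_2 = 1*3 + 1 = 4.
  i=3: a_3=3, p_3 = 3*17 + 13 = 64, q_3 = 3*4 + 3 = 15.
q_3 = 15 > 10, so the last convergent with denominator <= 10 is p_2/q_2 = 17/4.
The closest fraction with denominator <= 10 is either p_2/q_2 or the intermediate fraction (k*p_2 + p_1)/(k*q_2 + q_1) with the largest k >= 1 whose denominator stays <= 10; these approach x as k grows, and every other convergent or intermediate fraction in range is farther away.
Largest k: floor((10 - q_1)/q_2) = floor((10 - 3)/4) = 1.
That gives (1*17 + 13)/(1*4 + 3) = 30/7.
Compare the errors: |x - 17/4| = |209*4 - 17*49|/(49*4) = 3/196, and |x - 30/7| = |209*7 - 30*49|/(49*7) = 7/343.
Cross-multiplying, 3*343 = 1029 < 1372 = 7*196, so 3/196 is smaller: the convergent 17/4 is closer to x than 30/7.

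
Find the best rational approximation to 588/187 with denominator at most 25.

Expand x = 588/187 as a continued fraction with the Euclidean algorithm:
  588 = 3*187 + 27, so a_0 = 3.
  187 = 6*27 + 25, so a_1 = 6.
  27 = 1*25 + 2, so a_2 = 1.
  25 = 12*2 + 1, so a_3 = 12.
  2 = 2*1 + 0, so a_4 = 2.
so x = [3; 6, 1, 12, 2].
Convergents (p_i = a_i*p_{i-1} + p_{i-2}, q_i = a_i*q_{i-1} + q_{i-2} with p_{-2}=0, p_{-1}=1, q_{-2}=1, q_{-1}=0), until the denominator exceeds 25:
  i=0: a_0=3, p_0 = 3*1 + 0 = 3, q_0 = 3*0 + 1 = 1.
  i=1: a_1=6, p_1 = 6*3 + 1 = 19, q_1 = 6*1 + 0 = 6.
  i=2: a_2=1, p_2 = 1*19 + 3 = 22, q_2 = 1*6 + 1 = 7.
  i=3: a_3=12, p_3 = 12*22 + 19 = 283, q_3 = 12*7 + 6 = 90.
q_3 = 90 > 25, so the last convergent with denominator <= 25 is p_2/q_2 = 22/7.
The closest fraction with denominator <= 25 is either p_2/q_2 or the intermediate fraction (k*p_2 + p_1)/(k*q_2 + q_1) with the largest k >= 1 whose denominator stays <= 25; these approach x as k grows, and every other convergent or intermediate fraction in range is farther away.
Largest k: floor((25 - q_1)/q_2) = floor((25 - 6)/7) = 2.
That gives (2*22 + 19)/(2*7 + 6) = 63/20.
Compare the errors: |x - 22/7| = |588*7 - 22*187|/(187*7) = 2/1309, and |x - 63/20| = |588*20 - 63*187|/(187*20) = 21/3740.
Cross-multiplying, 2*3740 = 7480 < 27489 = 21*1309, so 2/1309 is smaller: the convergent 22/7 is closer to x than 63/20.

22/7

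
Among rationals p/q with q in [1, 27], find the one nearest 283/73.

31/8

Expand x = 283/73 as a continued fraction with the Euclidean algorithm:
  283 = 3*73 + 64, so a_0 = 3.
  73 = 1*64 + 9, so a_1 = 1.
  64 = 7*9 + 1, so a_2 = 7.
  9 = 9*1 + 0, so a_3 = 9.
so x = [3; 1, 7, 9].
Convergents (p_i = a_i*p_{i-1} + p_{i-2}, q_i = a_i*q_{i-1} + q_{i-2} with p_{-2}=0, p_{-1}=1, q_{-2}=1, q_{-1}=0), until the denominator exceeds 27:
  i=0: a_0=3, p_0 = 3*1 + 0 = 3, q_0 = 3*0 + 1 = 1.
  i=1: a_1=1, p_1 = 1*3 + 1 = 4, q_1 = 1*1 + 0 = 1.
  i=2: a_2=7, p_2 = 7*4 + 3 = 31, q_2 = 7*1 + 1 = 8.
  i=3: a_3=9, p_3 = 9*31 + 4 = 283, q_3 = 9*8 + 1 = 73.
q_3 = 73 > 27, so the last convergent with denominator <= 27 is p_2/q_2 = 31/8.
The closest fraction with denominator <= 27 is either p_2/q_2 or the intermediate fraction (k*p_2 + p_1)/(k*q_2 + q_1) with the largest k >= 1 whose denominator stays <= 27; these approach x as k grows, and every other convergent or intermediate fraction in range is farther away.
Largest k: floor((27 - q_1)/q_2) = floor((27 - 1)/8) = 3.
That gives (3*31 + 4)/(3*8 + 1) = 97/25.
Compare the errors: |x - 31/8| = |283*8 - 31*73|/(73*8) = 1/584, and |x - 97/25| = |283*25 - 97*73|/(73*25) = 6/1825.
Cross-multiplying, 1*1825 = 1825 < 3504 = 6*584, so 1/584 is smaller: the convergent 31/8 is closer to x than 97/25.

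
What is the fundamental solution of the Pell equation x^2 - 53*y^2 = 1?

(x, y) = (66249, 9100)

First expand sqrt(53) as a continued fraction. With x_i = (sqrt(53) + m_i)/d_i and (m_0, d_0) = (0, 1): a_0 = floor(sqrt(53)) = 7, since 7^2 = 49 <= 53 < 64 = 8^2.
Iterate m_{i+1} = d_i*a_i - m_i, d_{i+1} = (53 - m_{i+1}^2)/d_i, a_{i+1} = floor((a_0 + m_{i+1})/d_{i+1}):
  m_1 = 1*7 - 0 = 7, d_1 = (53 - 7^2)/1 = 4/1 = 4, a_1 = floor((7 + 7)/4) = 3.
  m_2 = 4*3 - 7 = 5, d_2 = (53 - 5^2)/4 = 28/4 = 7, a_2 = floor((7 + 5)/7) = 1.
  m_3 = 7*1 - 5 = 2, d_3 = (53 - 2^2)/7 = 49/7 = 7, a_3 = floor((7 + 2)/7) = 1.
  m_4 = 7*1 - 2 = 5, d_4 = (53 - 5^2)/7 = 28/7 = 4, a_4 = floor((7 + 5)/4) = 3.
  m_5 = 4*3 - 5 = 7, d_5 = (53 - 7^2)/4 = 4/4 = 1, a_5 = floor((7 + 7)/1) = 14.
  m_6 = 1*14 - 7 = 7, d_6 = (53 - 7^2)/1 = 4/1 = 4: (m_6, d_6) = (m_1, d_1) = (7, 4), so from here the quotients repeat a_1, ..., a_5; the period length is 5.
So sqrt(53) = [7; (3, 1, 1, 3, 14)] with period length k = 5.
k is odd, so (p_{k-1}, q_{k-1}) only solves x^2 - 53y^2 = -1 and the fundamental solution of x^2 - 53y^2 = 1 is (p_{2k-1}, q_{2k-1}) = (p_9, q_9); compute convergents through index 9, running through the period twice.
Convergents (p_i = a_i*p_{i-1} + p_{i-2}, q_i = a_i*q_{i-1} + q_{i-2} with p_{-2}=0, p_{-1}=1, q_{-2}=1, q_{-1}=0):
  i=0: a_0=7, p_0 = 7*1 + 0 = 7, q_0 = 7*0 + 1 = 1.
  i=1: a_1=3, p_1 = 3*7 + 1 = 22, q_1 = 3*1 + 0 = 3.
  i=2: a_2=1, p_2 = 1*22 + 7 = 29, q_2 = 1*3 + 1 = 4.
  i=3: a_3=1, p_3 = 1*29 + 22 = 51, q_3 = 1*4 + 3 = 7.
  i=4: a_4=3, p_4 = 3*51 + 29 = 182, q_4 = 3*7 + 4 = 25.
  i=5: a_5=14, p_5 = 14*182 + 51 = 2599, q_5 = 14*25 + 7 = 357.
  i=6: a_6=3, p_6 = 3*2599 + 182 = 7979, q_6 = 3*357 + 25 = 1096.
  i=7: a_7=1, p_7 = 1*7979 + 2599 = 10578, q_7 = 1*1096 + 357 = 1453.
  i=8: a_8=1, p_8 = 1*10578 + 7979 = 18557, q_8 = 1*1453 + 1096 = 2549.
  i=9: a_9=3, p_9 = 3*18557 + 10578 = 66249, q_9 = 3*2549 + 1453 = 9100.
Indeed p_4^2 - 53*q_4^2 = 33124 - 33125 = -1, not +1.
Check: 66249^2 - 53*9100^2 = 4388930001 - 4388930000 = 1, so (x, y) = (66249, 9100) solves the equation, and by the theorem it is the least positive solution.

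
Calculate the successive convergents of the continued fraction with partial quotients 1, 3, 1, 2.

1/1, 4/3, 5/4, 14/11

Using the convergent recurrence p_i = a_i*p_{i-1} + p_{i-2}, q_i = a_i*q_{i-1} + q_{i-2} with p_{-2}=0, p_{-1}=1, q_{-2}=1, q_{-1}=0:
  i=0: a_0=1, p_0 = 1*1 + 0 = 1, q_0 = 1*0 + 1 = 1.
  i=1: a_1=3, p_1 = 3*1 + 1 = 4, q_1 = 3*1 + 0 = 3.
  i=2: a_2=1, p_2 = 1*4 + 1 = 5, q_2 = 1*3 + 1 = 4.
  i=3: a_3=2, p_3 = 2*5 + 4 = 14, q_3 = 2*4 + 3 = 11.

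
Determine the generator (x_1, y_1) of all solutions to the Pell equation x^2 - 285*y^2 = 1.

(x, y) = (2431, 144)

First expand sqrt(285) as a continued fraction. With x_i = (sqrt(285) + m_i)/d_i and (m_0, d_0) = (0, 1): a_0 = floor(sqrt(285)) = 16, since 16^2 = 256 <= 285 < 289 = 17^2.
Iterate m_{i+1} = d_i*a_i - m_i, d_{i+1} = (285 - m_{i+1}^2)/d_i, a_{i+1} = floor((a_0 + m_{i+1})/d_{i+1}):
  m_1 = 1*16 - 0 = 16, d_1 = (285 - 16^2)/1 = 29/1 = 29, a_1 = floor((16 + 16)/29) = 1.
  m_2 = 29*1 - 16 = 13, d_2 = (285 - 13^2)/29 = 116/29 = 4, a_2 = floor((16 + 13)/4) = 7.
  m_3 = 4*7 - 13 = 15, d_3 = (285 - 15^2)/4 = 60/4 = 15, a_3 = floor((16 + 15)/15) = 2.
  m_4 = 15*2 - 15 = 15, d_4 = (285 - 15^2)/15 = 60/15 = 4, a_4 = floor((16 + 15)/4) = 7.
  m_5 = 4*7 - 15 = 13, d_5 = (285 - 13^2)/4 = 116/4 = 29, a_5 = floor((16 + 13)/29) = 1.
  m_6 = 29*1 - 13 = 16, d_6 = (285 - 16^2)/29 = 29/29 = 1, a_6 = floor((16 + 16)/1) = 32.
  m_7 = 1*32 - 16 = 16, d_7 = (285 - 16^2)/1 = 29/1 = 29: (m_7, d_7) = (m_1, d_1) = (16, 29), so from here the quotients repeat a_1, ..., a_6; the period length is 6.
So sqrt(285) = [16; (1, 7, 2, 7, 1, 32)] with period length k = 6.
k is even, so the fundamental solution of x^2 - 285y^2 = 1 is (p_{k-1}, q_{k-1}) = (p_5, q_5); compute convergents through index 5.
Convergents (p_i = a_i*p_{i-1} + p_{i-2}, q_i = a_i*q_{i-1} + q_{i-2} with p_{-2}=0, p_{-1}=1, q_{-2}=1, q_{-1}=0):
  i=0: a_0=16, p_0 = 16*1 + 0 = 16, q_0 = 16*0 + 1 = 1.
  i=1: a_1=1, p_1 = 1*16 + 1 = 17, q_1 = 1*1 + 0 = 1.
  i=2: a_2=7, p_2 = 7*17 + 16 = 135, q_2 = 7*1 + 1 = 8.
  i=3: a_3=2, p_3 = 2*135 + 17 = 287, q_3 = 2*8 + 1 = 17.
  i=4: a_4=7, p_4 = 7*287 + 135 = 2144, q_4 = 7*17 + 8 = 127.
  i=5: a_5=1, p_5 = 1*2144 + 287 = 2431, q_5 = 1*127 + 17 = 144.
Check: 2431^2 - 285*144^2 = 5909761 - 5909760 = 1, so (x, y) = (2431, 144) solves the equation, and by the theorem it is the least positive solution.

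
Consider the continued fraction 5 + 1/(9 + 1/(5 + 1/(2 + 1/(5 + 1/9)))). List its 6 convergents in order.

5/1, 46/9, 235/46, 516/101, 2815/551, 25851/5060

Using the convergent recurrence p_i = a_i*p_{i-1} + p_{i-2}, q_i = a_i*q_{i-1} + q_{i-2} with p_{-2}=0, p_{-1}=1, q_{-2}=1, q_{-1}=0:
  i=0: a_0=5, p_0 = 5*1 + 0 = 5, q_0 = 5*0 + 1 = 1.
  i=1: a_1=9, p_1 = 9*5 + 1 = 46, q_1 = 9*1 + 0 = 9.
  i=2: a_2=5, p_2 = 5*46 + 5 = 235, q_2 = 5*9 + 1 = 46.
  i=3: a_3=2, p_3 = 2*235 + 46 = 516, q_3 = 2*46 + 9 = 101.
  i=4: a_4=5, p_4 = 5*516 + 235 = 2815, q_4 = 5*101 + 46 = 551.
  i=5: a_5=9, p_5 = 9*2815 + 516 = 25851, q_5 = 9*551 + 101 = 5060.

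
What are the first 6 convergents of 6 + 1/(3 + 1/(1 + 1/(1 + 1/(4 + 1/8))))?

Using the convergent recurrence p_i = a_i*p_{i-1} + p_{i-2}, q_i = a_i*q_{i-1} + q_{i-2} with p_{-2}=0, p_{-1}=1, q_{-2}=1, q_{-1}=0:
  i=0: a_0=6, p_0 = 6*1 + 0 = 6, q_0 = 6*0 + 1 = 1.
  i=1: a_1=3, p_1 = 3*6 + 1 = 19, q_1 = 3*1 + 0 = 3.
  i=2: a_2=1, p_2 = 1*19 + 6 = 25, q_2 = 1*3 + 1 = 4.
  i=3: a_3=1, p_3 = 1*25 + 19 = 44, q_3 = 1*4 + 3 = 7.
  i=4: a_4=4, p_4 = 4*44 + 25 = 201, q_4 = 4*7 + 4 = 32.
  i=5: a_5=8, p_5 = 8*201 + 44 = 1652, q_5 = 8*32 + 7 = 263.

6/1, 19/3, 25/4, 44/7, 201/32, 1652/263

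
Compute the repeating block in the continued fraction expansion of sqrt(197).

[14; (28)]

Write x_i = (sqrt(197) + m_i)/d_i with (m_0, d_0) = (0, 1). a_0 = floor(sqrt(197)) = 14, since 14^2 = 196 <= 197 < 225 = 15^2.
Iterate m_{i+1} = d_i*a_i - m_i, d_{i+1} = (197 - m_{i+1}^2)/d_i, a_{i+1} = floor((a_0 + m_{i+1})/d_{i+1}):
  m_1 = 1*14 - 0 = 14, d_1 = (197 - 14^2)/1 = 1/1 = 1, a_1 = floor((14 + 14)/1) = 28.
  m_2 = 1*28 - 14 = 14, d_2 = (197 - 14^2)/1 = 1/1 = 1: (m_2, d_2) = (m_1, d_1) = (14, 1), so from here the quotient a_1 repeats; the period length is 1.
Hence the expansion of sqrt(197) is a_0 = 14 followed by the repeating block 28 (period 1).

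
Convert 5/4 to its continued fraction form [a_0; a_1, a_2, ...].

[1; 4]

Run the Euclidean algorithm on 5 and 4; the successive quotients are the partial quotients a_0, a_1, ... (each step inverts the fractional part left over by the previous one):
  5 = 1*4 + 1, so a_0 = 1.
  4 = 4*1 + 0, so a_1 = 4.
The remainder reaches 0 after 2 divisions, so the expansion has 2 partial quotients, read off in order.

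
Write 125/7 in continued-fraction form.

Run the Euclidean algorithm on 125 and 7; the successive quotients are the partial quotients a_0, a_1, ... (each step inverts the fractional part left over by the previous one):
  125 = 17*7 + 6, so a_0 = 17.
  7 = 1*6 + 1, so a_1 = 1.
  6 = 6*1 + 0, so a_2 = 6.
The remainder reaches 0 after 3 divisions, so the expansion has 3 partial quotients, read off in order.

[17; 1, 6]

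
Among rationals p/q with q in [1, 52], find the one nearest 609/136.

Expand x = 609/136 as a continued fraction with the Euclidean algorithm:
  609 = 4*136 + 65, so a_0 = 4.
  136 = 2*65 + 6, so a_1 = 2.
  65 = 10*6 + 5, so a_2 = 10.
  6 = 1*5 + 1, so a_3 = 1.
  5 = 5*1 + 0, so a_4 = 5.
so x = [4; 2, 10, 1, 5].
Convergents (p_i = a_i*p_{i-1} + p_{i-2}, q_i = a_i*q_{i-1} + q_{i-2} with p_{-2}=0, p_{-1}=1, q_{-2}=1, q_{-1}=0), until the denominator exceeds 52:
  i=0: a_0=4, p_0 = 4*1 + 0 = 4, q_0 = 4*0 + 1 = 1.
  i=1: a_1=2, p_1 = 2*4 + 1 = 9, q_1 = 2*1 + 0 = 2.
  i=2: a_2=10, p_2 = 10*9 + 4 = 94, q_2 = 10*2 + 1 = 21.
  i=3: a_3=1, p_3 = 1*94 + 9 = 103, q_3 = 1*21 + 2 = 23.
  i=4: a_4=5, p_4 = 5*103 + 94 = 609, q_4 = 5*23 + 21 = 136.
q_4 = 136 > 52, so the last convergent with denominator <= 52 is p_3/q_3 = 103/23.
The closest fraction with denominator <= 52 is either p_3/q_3 or the intermediate fraction (k*p_3 + p_2)/(k*q_3 + q_2) with the largest k >= 1 whose denominator stays <= 52; these approach x as k grows, and every other convergent or intermediate fraction in range is farther away.
Largest k: floor((52 - q_2)/q_3) = floor((52 - 21)/23) = 1.
That gives (1*103 + 94)/(1*23 + 21) = 197/44.
Compare the errors: |x - 103/23| = |609*23 - 103*136|/(136*23) = 1/3128, and |x - 197/44| = |609*44 - 197*136|/(136*44) = 4/5984.
Cross-multiplying, 1*5984 = 5984 < 12512 = 4*3128, so 1/3128 is smaller: the convergent 103/23 is closer to x than 197/44.

103/23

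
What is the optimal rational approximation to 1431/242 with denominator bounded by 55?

136/23

Expand x = 1431/242 as a continued fraction with the Euclidean algorithm:
  1431 = 5*242 + 221, so a_0 = 5.
  242 = 1*221 + 21, so a_1 = 1.
  221 = 10*21 + 11, so a_2 = 10.
  21 = 1*11 + 10, so a_3 = 1.
  11 = 1*10 + 1, so a_4 = 1.
  10 = 10*1 + 0, so a_5 = 10.
so x = [5; 1, 10, 1, 1, 10].
Convergents (p_i = a_i*p_{i-1} + p_{i-2}, q_i = a_i*q_{i-1} + q_{i-2} with p_{-2}=0, p_{-1}=1, q_{-2}=1, q_{-1}=0), until the denominator exceeds 55:
  i=0: a_0=5, p_0 = 5*1 + 0 = 5, q_0 = 5*0 + 1 = 1.
  i=1: a_1=1, p_1 = 1*5 + 1 = 6, q_1 = 1*1 + 0 = 1.
  i=2: a_2=10, p_2 = 10*6 + 5 = 65, q_2 = 10*1 + 1 = 11.
  i=3: a_3=1, p_3 = 1*65 + 6 = 71, q_3 = 1*11 + 1 = 12.
  i=4: a_4=1, p_4 = 1*71 + 65 = 136, q_4 = 1*12 + 11 = 23.
  i=5: a_5=10, p_5 = 10*136 + 71 = 1431, q_5 = 10*23 + 12 = 242.
q_5 = 242 > 55, so the last convergent with denominator <= 55 is p_4/q_4 = 136/23.
The closest fraction with denominator <= 55 is either p_4/q_4 or the intermediate fraction (k*p_4 + p_3)/(k*q_4 + q_3) with the largest k >= 1 whose denominator stays <= 55; these approach x as k grows, and every other convergent or intermediate fraction in range is farther away.
Largest k: floor((55 - q_3)/q_4) = floor((55 - 12)/23) = 1.
That gives (1*136 + 71)/(1*23 + 12) = 207/35.
Compare the errors: |x - 136/23| = |1431*23 - 136*242|/(242*23) = 1/5566, and |x - 207/35| = |1431*35 - 207*242|/(242*35) = 9/8470.
Cross-multiplying, 1*8470 = 8470 < 50094 = 9*5566, so 1/5566 is smaller: the convergent 136/23 is closer to x than 207/35.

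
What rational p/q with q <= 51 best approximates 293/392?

Expand x = 293/392 as a continued fraction with the Euclidean algorithm:
  293 = 0*392 + 293, so a_0 = 0.
  392 = 1*293 + 99, so a_1 = 1.
  293 = 2*99 + 95, so a_2 = 2.
  99 = 1*95 + 4, so a_3 = 1.
  95 = 23*4 + 3, so a_4 = 23.
  4 = 1*3 + 1, so a_5 = 1.
  3 = 3*1 + 0, so a_6 = 3.
so x = [0; 1, 2, 1, 23, 1, 3].
Convergents (p_i = a_i*p_{i-1} + p_{i-2}, q_i = a_i*q_{i-1} + q_{i-2} with p_{-2}=0, p_{-1}=1, q_{-2}=1, q_{-1}=0), until the denominator exceeds 51:
  i=0: a_0=0, p_0 = 0*1 + 0 = 0, q_0 = 0*0 + 1 = 1.
  i=1: a_1=1, p_1 = 1*0 + 1 = 1, q_1 = 1*1 + 0 = 1.
  i=2: a_2=2, p_2 = 2*1 + 0 = 2, q_2 = 2*1 + 1 = 3.
  i=3: a_3=1, p_3 = 1*2 + 1 = 3, q_3 = 1*3 + 1 = 4.
  i=4: a_4=23, p_4 = 23*3 + 2 = 71, q_4 = 23*4 + 3 = 95.
q_4 = 95 > 51, so the last convergent with denominator <= 51 is p_3/q_3 = 3/4.
The closest fraction with denominator <= 51 is either p_3/q_3 or the intermediate fraction (k*p_3 + p_2)/(k*q_3 + q_2) with the largest k >= 1 whose denominator stays <= 51; these approach x as k grows, and every other convergent or intermediate fraction in range is farther away.
Largest k: floor((51 - q_2)/q_3) = floor((51 - 3)/4) = 12.
That gives (12*3 + 2)/(12*4 + 3) = 38/51.
Compare the errors: |x - 3/4| = |293*4 - 3*392|/(392*4) = 4/1568, and |x - 38/51| = |293*51 - 38*392|/(392*51) = 47/19992.
Cross-multiplying, 47*1568 = 73696 < 79968 = 4*19992, so 47/19992 is smaller: the intermediate fraction 38/51 is closer to x than 3/4.

38/51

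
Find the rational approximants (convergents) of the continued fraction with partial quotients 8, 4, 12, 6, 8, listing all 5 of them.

8/1, 33/4, 404/49, 2457/298, 20060/2433

Using the convergent recurrence p_i = a_i*p_{i-1} + p_{i-2}, q_i = a_i*q_{i-1} + q_{i-2} with p_{-2}=0, p_{-1}=1, q_{-2}=1, q_{-1}=0:
  i=0: a_0=8, p_0 = 8*1 + 0 = 8, q_0 = 8*0 + 1 = 1.
  i=1: a_1=4, p_1 = 4*8 + 1 = 33, q_1 = 4*1 + 0 = 4.
  i=2: a_2=12, p_2 = 12*33 + 8 = 404, q_2 = 12*4 + 1 = 49.
  i=3: a_3=6, p_3 = 6*404 + 33 = 2457, q_3 = 6*49 + 4 = 298.
  i=4: a_4=8, p_4 = 8*2457 + 404 = 20060, q_4 = 8*298 + 49 = 2433.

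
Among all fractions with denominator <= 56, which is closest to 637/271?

Expand x = 637/271 as a continued fraction with the Euclidean algorithm:
  637 = 2*271 + 95, so a_0 = 2.
  271 = 2*95 + 81, so a_1 = 2.
  95 = 1*81 + 14, so a_2 = 1.
  81 = 5*14 + 11, so a_3 = 5.
  14 = 1*11 + 3, so a_4 = 1.
  11 = 3*3 + 2, so a_5 = 3.
  3 = 1*2 + 1, so a_6 = 1.
  2 = 2*1 + 0, so a_7 = 2.
so x = [2; 2, 1, 5, 1, 3, 1, 2].
Convergents (p_i = a_i*p_{i-1} + p_{i-2}, q_i = a_i*q_{i-1} + q_{i-2} with p_{-2}=0, p_{-1}=1, q_{-2}=1, q_{-1}=0), until the denominator exceeds 56:
  i=0: a_0=2, p_0 = 2*1 + 0 = 2, q_0 = 2*0 + 1 = 1.
  i=1: a_1=2, p_1 = 2*2 + 1 = 5, q_1 = 2*1 + 0 = 2.
  i=2: a_2=1, p_2 = 1*5 + 2 = 7, q_2 = 1*2 + 1 = 3.
  i=3: a_3=5, p_3 = 5*7 + 5 = 40, q_3 = 5*3 + 2 = 17.
  i=4: a_4=1, p_4 = 1*40 + 7 = 47, q_4 = 1*17 + 3 = 20.
  i=5: a_5=3, p_5 = 3*47 + 40 = 181, q_5 = 3*20 + 17 = 77.
q_5 = 77 > 56, so the last convergent with denominator <= 56 is p_4/q_4 = 47/20.
The closest fraction with denominator <= 56 is either p_4/q_4 or the intermediate fraction (k*p_4 + p_3)/(k*q_4 + q_3) with the largest k >= 1 whose denominator stays <= 56; these approach x as k grows, and every other convergent or intermediate fraction in range is farther away.
Largest k: floor((56 - q_3)/q_4) = floor((56 - 17)/20) = 1.
That gives (1*47 + 40)/(1*20 + 17) = 87/37.
Compare the errors: |x - 47/20| = |637*20 - 47*271|/(271*20) = 3/5420, and |x - 87/37| = |637*37 - 87*271|/(271*37) = 8/10027.
Cross-multiplying, 3*10027 = 30081 < 43360 = 8*5420, so 3/5420 is smaller: the convergent 47/20 is closer to x than 87/37.

47/20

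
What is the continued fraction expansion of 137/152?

Run the Euclidean algorithm on 137 and 152; the successive quotients are the partial quotients a_0, a_1, ... (each step inverts the fractional part left over by the previous one):
  137 = 0*152 + 137, so a_0 = 0.
  152 = 1*137 + 15, so a_1 = 1.
  137 = 9*15 + 2, so a_2 = 9.
  15 = 7*2 + 1, so a_3 = 7.
  2 = 2*1 + 0, so a_4 = 2.
The remainder reaches 0 after 5 divisions, so the expansion has 5 partial quotients, read off in order.

[0; 1, 9, 7, 2]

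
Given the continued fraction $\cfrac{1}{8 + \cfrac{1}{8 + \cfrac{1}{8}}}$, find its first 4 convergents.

0/1, 1/8, 8/65, 65/528

Using the convergent recurrence p_i = a_i*p_{i-1} + p_{i-2}, q_i = a_i*q_{i-1} + q_{i-2} with p_{-2}=0, p_{-1}=1, q_{-2}=1, q_{-1}=0:
  i=0: a_0=0, p_0 = 0*1 + 0 = 0, q_0 = 0*0 + 1 = 1.
  i=1: a_1=8, p_1 = 8*0 + 1 = 1, q_1 = 8*1 + 0 = 8.
  i=2: a_2=8, p_2 = 8*1 + 0 = 8, q_2 = 8*8 + 1 = 65.
  i=3: a_3=8, p_3 = 8*8 + 1 = 65, q_3 = 8*65 + 8 = 528.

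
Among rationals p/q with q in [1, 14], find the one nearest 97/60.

Expand x = 97/60 as a continued fraction with the Euclidean algorithm:
  97 = 1*60 + 37, so a_0 = 1.
  60 = 1*37 + 23, so a_1 = 1.
  37 = 1*23 + 14, so a_2 = 1.
  23 = 1*14 + 9, so a_3 = 1.
  14 = 1*9 + 5, so a_4 = 1.
  9 = 1*5 + 4, so a_5 = 1.
  5 = 1*4 + 1, so a_6 = 1.
  4 = 4*1 + 0, so a_7 = 4.
so x = [1; 1, 1, 1, 1, 1, 1, 4].
Convergents (p_i = a_i*p_{i-1} + p_{i-2}, q_i = a_i*q_{i-1} + q_{i-2} with p_{-2}=0, p_{-1}=1, q_{-2}=1, q_{-1}=0), until the denominator exceeds 14:
  i=0: a_0=1, p_0 = 1*1 + 0 = 1, q_0 = 1*0 + 1 = 1.
  i=1: a_1=1, p_1 = 1*1 + 1 = 2, q_1 = 1*1 + 0 = 1.
  i=2: a_2=1, p_2 = 1*2 + 1 = 3, q_2 = 1*1 + 1 = 2.
  i=3: a_3=1, p_3 = 1*3 + 2 = 5, q_3 = 1*2 + 1 = 3.
  i=4: a_4=1, p_4 = 1*5 + 3 = 8, q_4 = 1*3 + 2 = 5.
  i=5: a_5=1, p_5 = 1*8 + 5 = 13, q_5 = 1*5 + 3 = 8.
  i=6: a_6=1, p_6 = 1*13 + 8 = 21, q_6 = 1*8 + 5 = 13.
  i=7: a_7=4, p_7 = 4*21 + 13 = 97, q_7 = 4*13 + 8 = 60.
q_7 = 60 > 14, so the last convergent with denominator <= 14 is p_6/q_6 = 21/13.
The closest fraction with denominator <= 14 is either p_6/q_6 or the intermediate fraction (k*p_6 + p_5)/(k*q_6 + q_5) with the largest k >= 1 whose denominator stays <= 14; these approach x as k grows, and every other convergent or intermediate fraction in range is farther away.
Largest k: floor((14 - q_5)/q_6) = floor((14 - 8)/13) = 0.
Since k = 0, no intermediate fraction beyond p_6/q_6 has denominator <= 14, so the convergent 21/13 is the closest (its error is |97*13 - 21*60|/(60*13) = 1/780).

21/13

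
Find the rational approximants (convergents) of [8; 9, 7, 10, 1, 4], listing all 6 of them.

8/1, 73/9, 519/64, 5263/649, 5782/713, 28391/3501

Using the convergent recurrence p_i = a_i*p_{i-1} + p_{i-2}, q_i = a_i*q_{i-1} + q_{i-2} with p_{-2}=0, p_{-1}=1, q_{-2}=1, q_{-1}=0:
  i=0: a_0=8, p_0 = 8*1 + 0 = 8, q_0 = 8*0 + 1 = 1.
  i=1: a_1=9, p_1 = 9*8 + 1 = 73, q_1 = 9*1 + 0 = 9.
  i=2: a_2=7, p_2 = 7*73 + 8 = 519, q_2 = 7*9 + 1 = 64.
  i=3: a_3=10, p_3 = 10*519 + 73 = 5263, q_3 = 10*64 + 9 = 649.
  i=4: a_4=1, p_4 = 1*5263 + 519 = 5782, q_4 = 1*649 + 64 = 713.
  i=5: a_5=4, p_5 = 4*5782 + 5263 = 28391, q_5 = 4*713 + 649 = 3501.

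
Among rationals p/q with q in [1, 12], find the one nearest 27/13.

Expand x = 27/13 as a continued fraction with the Euclidean algorithm:
  27 = 2*13 + 1, so a_0 = 2.
  13 = 13*1 + 0, so a_1 = 13.
so x = [2; 13].
Convergents (p_i = a_i*p_{i-1} + p_{i-2}, q_i = a_i*q_{i-1} + q_{i-2} with p_{-2}=0, p_{-1}=1, q_{-2}=1, q_{-1}=0), until the denominator exceeds 12:
  i=0: a_0=2, p_0 = 2*1 + 0 = 2, q_0 = 2*0 + 1 = 1.
  i=1: a_1=13, p_1 = 13*2 + 1 = 27, q_1 = 13*1 + 0 = 13.
q_1 = 13 > 12, so the last convergent with denominator <= 12 is p_0/q_0 = 2/1.
The closest fraction with denominator <= 12 is either p_0/q_0 or the intermediate fraction (k*p_0 + p_{-1})/(k*q_0 + q_{-1}) with the largest k >= 1 whose denominator stays <= 12; these approach x as k grows, and every other convergent or intermediate fraction in range is farther away.
Largest k: floor((12 - q_{-1})/q_0) = floor((12 - 0)/1) = 12 (using the seeds p_{-1} = 1, q_{-1} = 0).
That gives (12*2 + 1)/(12*1 + 0) = 25/12.
Compare the errors: |x - 2/1| = |27*1 - 2*13|/(13*1) = 1/13, and |x - 25/12| = |27*12 - 25*13|/(13*12) = 1/156.
Cross-multiplying, 1*13 = 13 < 156 = 1*156, so 1/156 is smaller: the intermediate fraction 25/12 is closer to x than 2/1.

25/12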